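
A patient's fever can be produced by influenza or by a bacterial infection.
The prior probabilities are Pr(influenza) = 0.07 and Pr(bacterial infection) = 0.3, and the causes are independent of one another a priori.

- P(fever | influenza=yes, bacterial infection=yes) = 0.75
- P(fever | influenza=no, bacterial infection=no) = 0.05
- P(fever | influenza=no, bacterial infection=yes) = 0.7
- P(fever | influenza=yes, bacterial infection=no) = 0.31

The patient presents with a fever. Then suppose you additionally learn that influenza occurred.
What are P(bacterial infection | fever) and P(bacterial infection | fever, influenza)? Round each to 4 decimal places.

For the numerator, keep only bacterial infection=true terms: 0.195300 + 0.015750 = 0.211050
Normalizer over all consistent configurations: 0.05·0.93·0.7 + 0.7·0.93·0.3 + 0.31·0.07·0.7 + 0.75·0.07·0.3 = 0.258790
P(bacterial infection | fever) = 0.211050/0.258790 ≈ 0.8155

Now also conditioning on influenza=true:
P(fever | influenza) = 0.31×0.7 + 0.75×0.3 = 0.217000 + 0.225000 = 0.442000
Restricting to configurations with bacterial infection present: 0.75×0.3 = 0.225000.
So P(bacterial infection | fever, influenza) = 0.225000/0.442000 ≈ 0.5090.

P(bacterial infection | fever) ≈ 0.8155; P(bacterial infection | fever, influenza) ≈ 0.5090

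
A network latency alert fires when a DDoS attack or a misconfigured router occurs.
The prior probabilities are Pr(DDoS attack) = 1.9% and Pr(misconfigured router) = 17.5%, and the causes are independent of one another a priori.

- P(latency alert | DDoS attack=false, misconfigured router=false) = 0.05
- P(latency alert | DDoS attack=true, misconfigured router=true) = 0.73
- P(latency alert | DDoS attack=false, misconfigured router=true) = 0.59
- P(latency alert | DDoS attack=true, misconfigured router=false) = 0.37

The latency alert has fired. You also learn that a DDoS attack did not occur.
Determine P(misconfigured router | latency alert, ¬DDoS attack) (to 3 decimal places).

P(misconfigured router | latency alert, ¬DDoS attack) ≈ 0.715

Numerator (weight on configurations with misconfigured router): 0.59·0.175 = 0.103250
Denominator P(latency alert | ¬DDoS attack): 0.05·0.825 + 0.59·0.175 = 0.144500
Posterior = 0.103250 / 0.144500 ≈ 0.715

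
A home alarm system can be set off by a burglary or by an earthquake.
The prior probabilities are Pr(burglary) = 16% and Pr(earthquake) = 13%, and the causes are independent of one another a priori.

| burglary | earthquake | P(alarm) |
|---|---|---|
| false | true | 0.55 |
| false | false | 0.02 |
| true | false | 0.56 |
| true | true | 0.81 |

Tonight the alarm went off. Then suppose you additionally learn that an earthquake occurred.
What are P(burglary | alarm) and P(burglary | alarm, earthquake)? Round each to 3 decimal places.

P(burglary | alarm) ≈ 0.559; P(burglary | alarm, earthquake) ≈ 0.219

Numerator (weight on configurations with burglary): 0.077952 + 0.016848 = 0.094800
Denominator P(alarm): 0.02*0.84*0.87 + 0.55*0.84*0.13 + 0.56*0.16*0.87 + 0.81*0.16*0.13 = 0.169476
P(burglary | alarm) = 0.094800/0.169476 ≈ 0.559

Now condition on the additional information:
Sum P(alarm|·) weighted by the priors over both values of burglary:
  P(alarm | earthquake) = 0.55·0.84 + 0.81·0.16
        = 0.462000 + 0.129600 = 0.591600
Configurations with burglary contribute 0.129600, so
  P(burglary | alarm, earthquake) = 0.129600 / 0.591600 ≈ 0.219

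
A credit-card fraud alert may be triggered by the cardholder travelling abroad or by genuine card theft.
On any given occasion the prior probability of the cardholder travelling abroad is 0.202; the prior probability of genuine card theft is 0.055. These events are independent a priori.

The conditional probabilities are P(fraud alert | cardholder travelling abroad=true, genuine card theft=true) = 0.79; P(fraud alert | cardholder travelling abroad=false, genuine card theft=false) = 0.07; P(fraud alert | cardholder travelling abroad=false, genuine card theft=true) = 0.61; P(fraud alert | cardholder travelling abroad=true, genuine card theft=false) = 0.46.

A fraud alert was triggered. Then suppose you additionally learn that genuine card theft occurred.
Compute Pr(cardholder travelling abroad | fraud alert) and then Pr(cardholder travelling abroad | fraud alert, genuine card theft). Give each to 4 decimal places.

P(fraud alert) = 0.07*0.798*0.945 + 0.61*0.798*0.055 + 0.46*0.202*0.945 + 0.79*0.202*0.055 = 0.052788 + 0.026773 + 0.087809 + 0.008777 = 0.176147
The cardholder travelling abroad-present share is 0.087809 + 0.008777 = 0.096586.
Hence the posterior is 0.096586/0.176147 ≈ 0.5483.

With the extra evidence:
P(fraud alert | genuine card theft) = 0.61·0.798 + 0.79·0.202 = 0.486780 + 0.159580 = 0.646360
The cardholder travelling abroad-present share is 0.79·0.202 = 0.159580.
So P(cardholder travelling abroad | fraud alert, genuine card theft) = 0.159580/0.646360 ≈ 0.2469.

Pr(cardholder travelling abroad | fraud alert) ≈ 0.5483; Pr(cardholder travelling abroad | fraud alert, genuine card theft) ≈ 0.2469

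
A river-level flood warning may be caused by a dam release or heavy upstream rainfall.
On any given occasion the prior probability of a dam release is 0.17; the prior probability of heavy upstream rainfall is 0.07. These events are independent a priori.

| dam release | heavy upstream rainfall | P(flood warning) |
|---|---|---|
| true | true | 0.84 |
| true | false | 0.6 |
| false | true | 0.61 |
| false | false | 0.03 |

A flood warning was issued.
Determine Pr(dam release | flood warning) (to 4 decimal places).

Numerator (weight on configurations with dam release): 0.094860 + 0.009996 = 0.104856
Denominator P(flood warning): 0.03×0.83×0.93 + 0.61×0.83×0.07 + 0.6×0.17×0.93 + 0.84×0.17×0.07 = 0.163454
Posterior = 0.104856 / 0.163454 ≈ 0.6415

Pr(dam release | flood warning) ≈ 0.6415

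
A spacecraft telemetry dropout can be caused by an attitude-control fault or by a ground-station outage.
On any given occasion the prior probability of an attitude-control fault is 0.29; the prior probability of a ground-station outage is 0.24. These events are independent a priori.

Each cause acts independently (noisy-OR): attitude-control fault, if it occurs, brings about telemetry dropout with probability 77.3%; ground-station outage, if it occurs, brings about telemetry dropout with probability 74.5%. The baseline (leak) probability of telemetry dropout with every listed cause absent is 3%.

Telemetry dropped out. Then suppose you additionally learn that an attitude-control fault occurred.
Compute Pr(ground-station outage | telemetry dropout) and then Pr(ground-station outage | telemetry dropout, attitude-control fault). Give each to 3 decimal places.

Pr(ground-station outage | telemetry dropout) ≈ 0.508; Pr(ground-station outage | telemetry dropout, attitude-control fault) ≈ 0.277

Under noisy-OR, P(telemetry dropout | causes) = 1 − (1−0.03)·∏(1−qᵢ) over the active causes.
Sum P(telemetry dropout|·) weighted by the priors over the 4 (attitude-control fault, ground-station outage) configurations:
  P(telemetry dropout) = 0.03×0.71×0.76 + 0.75265×0.71×0.24 + 0.77981×0.29×0.76 + 0.943852×0.29×0.24
        = 0.016188 + 0.128252 + 0.171870 + 0.065692 = 0.382002
Configurations with ground-station outage contribute 0.193944, so
  P(ground-station outage | telemetry dropout) = 0.193944 / 0.382002 ≈ 0.508

With the extra evidence:
By total probability over both values of ground-station outage:
  P(telemetry dropout | attitude-control fault) = 0.77981*0.76 + 0.943852*0.24
        = 0.592656 + 0.226524 = 0.819180
Keeping only the ground-station outage-present terms gives 0.226524, so
  P(ground-station outage | telemetry dropout, attitude-control fault) = 0.226524 / 0.819180 ≈ 0.277
Conditioning on attitude-control fault lowers the posterior on ground-station outage: the classic explaining-away effect in a common-effect structure.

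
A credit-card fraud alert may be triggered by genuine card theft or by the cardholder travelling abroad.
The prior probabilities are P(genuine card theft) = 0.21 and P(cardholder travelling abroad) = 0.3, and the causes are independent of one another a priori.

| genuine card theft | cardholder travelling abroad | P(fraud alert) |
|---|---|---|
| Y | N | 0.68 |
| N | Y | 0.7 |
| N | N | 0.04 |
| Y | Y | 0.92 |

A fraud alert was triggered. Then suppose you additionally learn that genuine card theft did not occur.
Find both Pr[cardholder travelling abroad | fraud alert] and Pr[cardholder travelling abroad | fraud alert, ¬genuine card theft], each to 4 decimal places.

Pr[cardholder travelling abroad | fraud alert] ≈ 0.6471; Pr[cardholder travelling abroad | fraud alert, ¬genuine card theft] ≈ 0.8824

P(fraud alert) = 0.04*0.79*0.7 + 0.7*0.79*0.3 + 0.68*0.21*0.7 + 0.92*0.21*0.3 = 0.022120 + 0.165900 + 0.099960 + 0.057960 = 0.345940
Of this, 0.223860 comes from 0.165900 + 0.057960 (the cardholder travelling abroad=true cases).
P(cardholder travelling abroad | fraud alert) = 0.223860 / 0.345940 ≈ 0.6471

With the extra evidence:
For the numerator, keep only cardholder travelling abroad=true terms: 0.7·0.3 = 0.210000
Denominator P(fraud alert | ¬genuine card theft): 0.04·0.7 + 0.7·0.3 = 0.238000
Posterior = 0.210000 / 0.238000 ≈ 0.8824
With genuine card theft excluded, cardholder travelling abroad must carry more of the explanatory weight for the fraud alert.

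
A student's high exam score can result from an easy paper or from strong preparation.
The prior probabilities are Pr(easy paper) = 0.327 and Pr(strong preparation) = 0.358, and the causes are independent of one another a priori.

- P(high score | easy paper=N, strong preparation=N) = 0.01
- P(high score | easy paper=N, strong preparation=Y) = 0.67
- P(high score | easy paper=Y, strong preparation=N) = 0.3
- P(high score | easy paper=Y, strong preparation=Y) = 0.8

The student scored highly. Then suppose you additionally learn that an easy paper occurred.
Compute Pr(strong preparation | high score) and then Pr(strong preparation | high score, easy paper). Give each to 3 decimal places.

Sum P(high score|·) weighted by the priors over the 4 (easy paper, strong preparation) configurations:
  P(high score) = 0.01·0.673·0.642 + 0.67·0.673·0.358 + 0.3·0.327·0.642 + 0.8·0.327·0.358
        = 0.004321 + 0.161426 + 0.062980 + 0.093653 = 0.322380
The terms with strong preparation present sum to 0.255079, so
  P(strong preparation | high score) = 0.255079 / 0.322380 ≈ 0.791

With the extra evidence:
For the numerator, keep only strong preparation=true terms: 0.8×0.358 = 0.286400
The normalizing constant is 0.3×0.642 + 0.8×0.358 = 0.479000
Posterior = 0.286400 / 0.479000 ≈ 0.598
The drop from 0.791 to 0.598 is the explaining-away (discounting) effect.

Pr(strong preparation | high score) ≈ 0.791; Pr(strong preparation | high score, easy paper) ≈ 0.598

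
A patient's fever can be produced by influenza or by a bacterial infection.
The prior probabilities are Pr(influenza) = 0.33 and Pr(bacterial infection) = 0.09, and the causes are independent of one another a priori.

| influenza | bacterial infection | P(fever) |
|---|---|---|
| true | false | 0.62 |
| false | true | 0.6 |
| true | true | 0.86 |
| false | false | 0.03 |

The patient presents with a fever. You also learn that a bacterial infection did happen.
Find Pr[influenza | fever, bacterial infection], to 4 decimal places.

P(fever | bacterial infection) = 0.6×0.67 + 0.86×0.33 = 0.402000 + 0.283800 = 0.685800
Restricting to configurations with influenza present: 0.86×0.33 = 0.283800.
Hence the posterior is 0.283800/0.685800 ≈ 0.4138.

Pr[influenza | fever, bacterial infection] ≈ 0.4138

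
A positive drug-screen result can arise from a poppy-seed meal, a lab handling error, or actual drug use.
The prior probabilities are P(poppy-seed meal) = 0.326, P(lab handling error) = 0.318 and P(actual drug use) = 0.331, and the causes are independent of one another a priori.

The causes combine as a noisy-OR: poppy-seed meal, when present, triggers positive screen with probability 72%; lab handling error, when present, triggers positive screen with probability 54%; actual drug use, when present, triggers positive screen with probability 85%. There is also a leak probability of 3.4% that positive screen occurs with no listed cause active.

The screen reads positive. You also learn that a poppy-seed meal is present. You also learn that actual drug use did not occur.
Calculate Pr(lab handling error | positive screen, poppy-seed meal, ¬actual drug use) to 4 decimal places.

Under noisy-OR, P(positive screen | causes) = 1 − (1−0.034)·∏(1−qᵢ) over the active causes.
Sum P(positive screen|·) weighted by the priors over both values of lab handling error:
  P(positive screen | poppy-seed meal, ¬actual drug use) = 0.72952×0.682 + 0.875579×0.318
        = 0.497533 + 0.278434 = 0.775967
Keeping only the lab handling error-present terms gives 0.278434, so
  P(lab handling error | positive screen, poppy-seed meal, ¬actual drug use) = 0.278434 / 0.775967 ≈ 0.3588

Pr(lab handling error | positive screen, poppy-seed meal, ¬actual drug use) ≈ 0.3588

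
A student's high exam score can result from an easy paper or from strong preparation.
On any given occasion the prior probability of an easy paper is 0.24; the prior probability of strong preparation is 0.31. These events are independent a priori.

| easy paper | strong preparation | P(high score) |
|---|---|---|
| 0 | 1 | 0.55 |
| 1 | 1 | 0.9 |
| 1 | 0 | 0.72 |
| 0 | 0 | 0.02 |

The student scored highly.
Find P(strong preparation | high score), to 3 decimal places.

P(strong preparation | high score) ≈ 0.602

Sum P(high score|·) weighted by the priors over the 4 (easy paper, strong preparation) configurations:
  P(high score) = 0.02*0.76*0.69 + 0.55*0.76*0.31 + 0.72*0.24*0.69 + 0.9*0.24*0.31
        = 0.010488 + 0.129580 + 0.119232 + 0.066960 = 0.326260
Configurations with strong preparation contribute 0.196540, so
  P(strong preparation | high score) = 0.196540 / 0.326260 ≈ 0.602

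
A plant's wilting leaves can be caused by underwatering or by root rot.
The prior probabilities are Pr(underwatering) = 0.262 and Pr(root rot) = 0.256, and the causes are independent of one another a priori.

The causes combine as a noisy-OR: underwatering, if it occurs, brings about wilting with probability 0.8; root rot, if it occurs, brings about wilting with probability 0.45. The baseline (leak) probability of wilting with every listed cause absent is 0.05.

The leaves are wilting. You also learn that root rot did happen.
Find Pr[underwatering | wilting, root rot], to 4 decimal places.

Under noisy-OR, P(wilting | causes) = 1 − (1−0.05)·∏(1−qᵢ) over the active causes.
P(wilting | root rot) = 0.4775·0.738 + 0.8955·0.262 = 0.352395 + 0.234621 = 0.587016
Restricting to configurations with underwatering present: 0.8955·0.262 = 0.234621.
Hence the posterior is 0.234621/0.587016 ≈ 0.3997.

Pr[underwatering | wilting, root rot] ≈ 0.3997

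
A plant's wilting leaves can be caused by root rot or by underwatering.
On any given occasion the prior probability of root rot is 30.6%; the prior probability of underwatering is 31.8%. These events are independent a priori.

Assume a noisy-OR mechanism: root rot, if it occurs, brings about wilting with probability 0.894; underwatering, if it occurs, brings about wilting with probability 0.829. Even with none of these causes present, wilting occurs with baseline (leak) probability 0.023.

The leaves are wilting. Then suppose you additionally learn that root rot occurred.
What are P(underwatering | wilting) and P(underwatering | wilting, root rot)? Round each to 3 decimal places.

P(underwatering | wilting) ≈ 0.585; P(underwatering | wilting, root rot) ≈ 0.338

Under noisy-OR, P(wilting | causes) = 1 − (1−0.023)·∏(1−qᵢ) over the active causes.
Enumerate the 4 (root rot, underwatering) configurations and weight by the priors:
  P(wilting) = 0.023×0.694×0.682 + 0.832933×0.694×0.318 + 0.896438×0.306×0.682 + 0.982291×0.306×0.318
        = 0.010886 + 0.183822 + 0.187079 + 0.095585 = 0.477372
Keeping only the underwatering-present terms gives 0.279407, so
  P(underwatering | wilting) = 0.279407 / 0.477372 ≈ 0.585

Now condition on the additional information:
P(wilting | root rot) = 0.896438×0.682 + 0.982291×0.318 = 0.611371 + 0.312369 = 0.923740
The underwatering-present share is 0.982291×0.318 = 0.312369.
P(underwatering | wilting, root rot) = 0.312369 / 0.923740 ≈ 0.338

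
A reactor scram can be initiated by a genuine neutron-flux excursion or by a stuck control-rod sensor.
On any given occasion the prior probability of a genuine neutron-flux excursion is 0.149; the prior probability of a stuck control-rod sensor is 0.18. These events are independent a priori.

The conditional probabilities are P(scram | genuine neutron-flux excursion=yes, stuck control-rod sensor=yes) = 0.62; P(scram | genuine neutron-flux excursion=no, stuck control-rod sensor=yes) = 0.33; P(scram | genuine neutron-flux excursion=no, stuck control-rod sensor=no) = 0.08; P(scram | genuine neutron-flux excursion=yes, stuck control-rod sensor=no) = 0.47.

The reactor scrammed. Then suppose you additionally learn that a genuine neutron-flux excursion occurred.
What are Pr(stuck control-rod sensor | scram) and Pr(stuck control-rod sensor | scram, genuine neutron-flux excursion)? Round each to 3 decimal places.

Pr(stuck control-rod sensor | scram) ≈ 0.372; Pr(stuck control-rod sensor | scram, genuine neutron-flux excursion) ≈ 0.225

P(scram) = 0.08*0.851*0.82 + 0.33*0.851*0.18 + 0.47*0.149*0.82 + 0.62*0.149*0.18 = 0.055826 + 0.050549 + 0.057425 + 0.016628 = 0.180428
Restricting to configurations with stuck control-rod sensor present: 0.050549 + 0.016628 = 0.067177.
So P(stuck control-rod sensor | scram) = 0.067177/0.180428 ≈ 0.372.

Now condition on the additional information:
Enumerate both values of stuck control-rod sensor and weight by the priors:
  P(scram | genuine neutron-flux excursion) = 0.47*0.82 + 0.62*0.18
        = 0.385400 + 0.111600 = 0.497000
The terms with stuck control-rod sensor present sum to 0.111600, so
  P(stuck control-rod sensor | scram, genuine neutron-flux excursion) = 0.111600 / 0.497000 ≈ 0.225
Conditioning on genuine neutron-flux excursion lowers the posterior on stuck control-rod sensor: the classic explaining-away effect in a common-effect structure.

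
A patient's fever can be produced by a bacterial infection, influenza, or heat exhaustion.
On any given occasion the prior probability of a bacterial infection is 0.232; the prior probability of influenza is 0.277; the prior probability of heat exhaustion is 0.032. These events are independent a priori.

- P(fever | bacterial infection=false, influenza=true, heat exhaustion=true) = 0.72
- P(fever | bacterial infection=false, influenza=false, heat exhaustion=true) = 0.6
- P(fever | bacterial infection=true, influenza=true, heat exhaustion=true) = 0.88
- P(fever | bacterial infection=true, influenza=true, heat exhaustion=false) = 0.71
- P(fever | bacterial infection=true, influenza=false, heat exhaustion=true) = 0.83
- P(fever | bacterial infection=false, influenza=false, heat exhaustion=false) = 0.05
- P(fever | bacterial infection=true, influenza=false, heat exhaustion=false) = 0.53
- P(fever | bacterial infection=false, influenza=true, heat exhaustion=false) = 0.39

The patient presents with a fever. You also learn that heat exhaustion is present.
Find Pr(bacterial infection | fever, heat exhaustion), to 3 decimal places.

Pr(bacterial infection | fever, heat exhaustion) ≈ 0.287

Numerator (weight on configurations with bacterial infection): 0.139221 + 0.056552 = 0.195773
Denominator P(fever | heat exhaustion): 0.6×0.768×0.723 + 0.72×0.768×0.277 + 0.83×0.232×0.723 + 0.88×0.232×0.277 = 0.682101
P(bacterial infection | fever, heat exhaustion) = 0.195773/0.682101 ≈ 0.287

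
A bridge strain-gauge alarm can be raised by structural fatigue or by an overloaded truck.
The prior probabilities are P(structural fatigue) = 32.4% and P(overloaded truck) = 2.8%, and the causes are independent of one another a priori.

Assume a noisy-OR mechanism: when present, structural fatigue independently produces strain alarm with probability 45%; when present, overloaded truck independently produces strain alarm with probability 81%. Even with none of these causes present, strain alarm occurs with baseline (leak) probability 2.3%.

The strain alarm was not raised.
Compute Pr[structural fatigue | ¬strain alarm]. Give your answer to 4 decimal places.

Pr[structural fatigue | ¬strain alarm] ≈ 0.2086

Under noisy-OR, P(strain alarm | causes) = 1 − (1−0.023)·∏(1−qᵢ) over the active causes.
Sum P(¬strain alarm|·) weighted by the priors over the 4 (structural fatigue, overloaded truck) configurations:
  P(¬strain alarm) = 0.977×0.676×0.972 + 0.18563×0.676×0.028 + 0.53735×0.324×0.972 + 0.102096×0.324×0.028
        = 0.641959 + 0.003514 + 0.169227 + 0.000926 = 0.815626
Keeping only the structural fatigue-present terms gives 0.170153, so
  P(structural fatigue | ¬strain alarm) = 0.170153 / 0.815626 ≈ 0.2086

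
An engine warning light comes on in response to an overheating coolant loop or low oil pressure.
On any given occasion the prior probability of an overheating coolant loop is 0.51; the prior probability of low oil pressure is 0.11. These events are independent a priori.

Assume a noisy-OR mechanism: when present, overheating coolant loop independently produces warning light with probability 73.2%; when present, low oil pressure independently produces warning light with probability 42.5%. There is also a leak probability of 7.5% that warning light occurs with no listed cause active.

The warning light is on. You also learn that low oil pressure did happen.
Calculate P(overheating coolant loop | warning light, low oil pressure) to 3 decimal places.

P(overheating coolant loop | warning light, low oil pressure) ≈ 0.656

Under noisy-OR, P(warning light | causes) = 1 − (1−0.075)·∏(1−qᵢ) over the active causes.
Weight on overheating coolant loop=true, given the evidence: 0.857457·0.51 = 0.437303
Normalizer over all consistent configurations: 0.468125·0.49 + 0.857457·0.51 = 0.666684
Posterior = 0.437303 / 0.666684 ≈ 0.656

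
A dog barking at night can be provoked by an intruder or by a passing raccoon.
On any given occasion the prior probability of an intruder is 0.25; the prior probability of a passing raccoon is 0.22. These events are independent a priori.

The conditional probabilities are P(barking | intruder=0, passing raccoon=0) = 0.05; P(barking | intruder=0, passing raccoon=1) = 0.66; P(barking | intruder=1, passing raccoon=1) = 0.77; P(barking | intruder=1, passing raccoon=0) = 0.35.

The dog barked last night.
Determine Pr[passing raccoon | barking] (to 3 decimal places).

Pr[passing raccoon | barking] ≈ 0.608

By total probability over the 4 (intruder, passing raccoon) configurations:
  P(barking) = 0.05·0.75·0.78 + 0.66·0.75·0.22 + 0.35·0.25·0.78 + 0.77·0.25·0.22
        = 0.029250 + 0.108900 + 0.068250 + 0.042350 = 0.248750
Configurations with passing raccoon contribute 0.151250, so
  P(passing raccoon | barking) = 0.151250 / 0.248750 ≈ 0.608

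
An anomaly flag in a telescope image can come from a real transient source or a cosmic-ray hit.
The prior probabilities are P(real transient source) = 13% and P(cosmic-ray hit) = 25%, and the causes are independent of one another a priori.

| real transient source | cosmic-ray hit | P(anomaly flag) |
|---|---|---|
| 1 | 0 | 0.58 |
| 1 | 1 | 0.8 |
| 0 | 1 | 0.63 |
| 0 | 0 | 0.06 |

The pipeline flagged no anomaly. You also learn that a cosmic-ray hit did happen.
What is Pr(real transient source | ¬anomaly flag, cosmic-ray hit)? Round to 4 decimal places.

Pr(real transient source | ¬anomaly flag, cosmic-ray hit) ≈ 0.0747

Enumerate both values of real transient source and weight by the priors:
  P(¬anomaly flag | cosmic-ray hit) = 0.37×0.87 + 0.2×0.13
        = 0.321900 + 0.026000 = 0.347900
Configurations with real transient source contribute 0.026000, so
  P(real transient source | ¬anomaly flag, cosmic-ray hit) = 0.026000 / 0.347900 ≈ 0.0747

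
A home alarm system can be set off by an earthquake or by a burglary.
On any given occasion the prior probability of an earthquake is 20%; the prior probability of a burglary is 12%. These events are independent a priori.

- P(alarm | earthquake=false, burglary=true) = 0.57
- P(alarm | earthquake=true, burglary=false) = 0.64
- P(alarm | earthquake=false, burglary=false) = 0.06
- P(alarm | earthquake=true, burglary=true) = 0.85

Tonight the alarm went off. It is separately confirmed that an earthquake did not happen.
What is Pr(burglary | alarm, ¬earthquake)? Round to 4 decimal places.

Pr(burglary | alarm, ¬earthquake) ≈ 0.5644

For the numerator, keep only burglary=true terms: 0.57*0.12 = 0.068400
Denominator P(alarm | ¬earthquake): 0.06*0.88 + 0.57*0.12 = 0.121200
Posterior = 0.068400 / 0.121200 ≈ 0.5644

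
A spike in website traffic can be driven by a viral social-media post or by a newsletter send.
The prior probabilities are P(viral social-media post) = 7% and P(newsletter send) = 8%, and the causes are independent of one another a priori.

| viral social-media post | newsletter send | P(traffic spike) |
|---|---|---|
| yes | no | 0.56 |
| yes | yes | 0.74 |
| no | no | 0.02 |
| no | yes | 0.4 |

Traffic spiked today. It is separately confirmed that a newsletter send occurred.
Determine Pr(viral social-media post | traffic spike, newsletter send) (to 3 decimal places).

Sum P(traffic spike|·) weighted by the priors over both values of viral social-media post:
  P(traffic spike | newsletter send) = 0.4*0.93 + 0.74*0.07
        = 0.372000 + 0.051800 = 0.423800
The terms with viral social-media post present sum to 0.051800, so
  P(viral social-media post | traffic spike, newsletter send) = 0.051800 / 0.423800 ≈ 0.122

Pr(viral social-media post | traffic spike, newsletter send) ≈ 0.122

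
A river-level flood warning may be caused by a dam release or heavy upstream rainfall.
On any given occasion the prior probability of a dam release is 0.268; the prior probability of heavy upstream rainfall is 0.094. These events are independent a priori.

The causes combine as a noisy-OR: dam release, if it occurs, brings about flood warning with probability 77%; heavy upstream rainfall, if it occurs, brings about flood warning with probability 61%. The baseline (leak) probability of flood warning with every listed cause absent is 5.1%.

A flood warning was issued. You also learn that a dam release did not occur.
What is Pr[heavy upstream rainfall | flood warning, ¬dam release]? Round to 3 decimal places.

Under noisy-OR, P(flood warning | causes) = 1 − (1−0.051)·∏(1−qᵢ) over the active causes.
Weight on heavy upstream rainfall=true, given the evidence: 0.62989×0.094 = 0.059210
Normalizer over all consistent configurations: 0.051×0.906 + 0.62989×0.094 = 0.105416
P(heavy upstream rainfall | flood warning, ¬dam release) = 0.059210/0.105416 ≈ 0.562

Pr[heavy upstream rainfall | flood warning, ¬dam release] ≈ 0.562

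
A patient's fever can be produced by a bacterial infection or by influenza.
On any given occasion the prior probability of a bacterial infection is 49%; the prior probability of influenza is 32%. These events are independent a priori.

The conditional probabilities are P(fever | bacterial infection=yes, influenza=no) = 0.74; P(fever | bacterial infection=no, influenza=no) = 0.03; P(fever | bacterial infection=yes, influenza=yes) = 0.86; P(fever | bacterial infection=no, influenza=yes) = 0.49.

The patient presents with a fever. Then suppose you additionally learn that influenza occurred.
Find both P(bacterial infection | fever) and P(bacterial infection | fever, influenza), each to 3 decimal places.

P(fever) = 0.03*0.51*0.68 + 0.49*0.51*0.32 + 0.74*0.49*0.68 + 0.86*0.49*0.32 = 0.010404 + 0.079968 + 0.246568 + 0.134848 = 0.471788
Restricting to configurations with bacterial infection present: 0.246568 + 0.134848 = 0.381416.
P(bacterial infection | fever) = 0.381416 / 0.471788 ≈ 0.808

Now also conditioning on influenza=true:
Numerator (weight on configurations with bacterial infection): 0.86×0.49 = 0.421400
The normalizing constant is 0.49×0.51 + 0.86×0.49 = 0.671300
Posterior = 0.421400 / 0.671300 ≈ 0.628

P(bacterial infection | fever) ≈ 0.808; P(bacterial infection | fever, influenza) ≈ 0.628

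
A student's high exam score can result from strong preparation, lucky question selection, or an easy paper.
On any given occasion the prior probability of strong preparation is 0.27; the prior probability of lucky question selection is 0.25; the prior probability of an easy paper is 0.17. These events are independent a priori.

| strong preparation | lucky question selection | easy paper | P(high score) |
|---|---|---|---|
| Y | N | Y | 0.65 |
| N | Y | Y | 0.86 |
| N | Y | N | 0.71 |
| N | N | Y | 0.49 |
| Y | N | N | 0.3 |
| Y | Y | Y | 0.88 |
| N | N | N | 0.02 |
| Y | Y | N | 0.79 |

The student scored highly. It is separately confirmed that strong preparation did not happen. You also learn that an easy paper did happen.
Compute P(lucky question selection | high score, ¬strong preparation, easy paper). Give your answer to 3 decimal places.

P(lucky question selection | high score, ¬strong preparation, easy paper) ≈ 0.369

By total probability over both values of lucky question selection:
  P(high score | ¬strong preparation, easy paper) = 0.49·0.75 + 0.86·0.25
        = 0.367500 + 0.215000 = 0.582500
Keeping only the lucky question selection-present terms gives 0.215000, so
  P(lucky question selection | high score, ¬strong preparation, easy paper) = 0.215000 / 0.582500 ≈ 0.369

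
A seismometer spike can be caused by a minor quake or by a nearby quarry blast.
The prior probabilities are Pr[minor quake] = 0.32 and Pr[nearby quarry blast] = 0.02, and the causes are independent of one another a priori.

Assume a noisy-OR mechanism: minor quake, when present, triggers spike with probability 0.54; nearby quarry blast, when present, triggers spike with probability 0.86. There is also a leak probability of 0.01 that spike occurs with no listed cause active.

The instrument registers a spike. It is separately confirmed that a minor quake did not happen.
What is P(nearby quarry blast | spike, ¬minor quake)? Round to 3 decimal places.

P(nearby quarry blast | spike, ¬minor quake) ≈ 0.637

Under noisy-OR, P(spike | causes) = 1 − (1−0.01)·∏(1−qᵢ) over the active causes.
Numerator (weight on configurations with nearby quarry blast): 0.8614*0.02 = 0.017228
Normalizer over all consistent configurations: 0.01*0.98 + 0.8614*0.02 = 0.027028
P(nearby quarry blast | spike, ¬minor quake) = 0.017228/0.027028 ≈ 0.637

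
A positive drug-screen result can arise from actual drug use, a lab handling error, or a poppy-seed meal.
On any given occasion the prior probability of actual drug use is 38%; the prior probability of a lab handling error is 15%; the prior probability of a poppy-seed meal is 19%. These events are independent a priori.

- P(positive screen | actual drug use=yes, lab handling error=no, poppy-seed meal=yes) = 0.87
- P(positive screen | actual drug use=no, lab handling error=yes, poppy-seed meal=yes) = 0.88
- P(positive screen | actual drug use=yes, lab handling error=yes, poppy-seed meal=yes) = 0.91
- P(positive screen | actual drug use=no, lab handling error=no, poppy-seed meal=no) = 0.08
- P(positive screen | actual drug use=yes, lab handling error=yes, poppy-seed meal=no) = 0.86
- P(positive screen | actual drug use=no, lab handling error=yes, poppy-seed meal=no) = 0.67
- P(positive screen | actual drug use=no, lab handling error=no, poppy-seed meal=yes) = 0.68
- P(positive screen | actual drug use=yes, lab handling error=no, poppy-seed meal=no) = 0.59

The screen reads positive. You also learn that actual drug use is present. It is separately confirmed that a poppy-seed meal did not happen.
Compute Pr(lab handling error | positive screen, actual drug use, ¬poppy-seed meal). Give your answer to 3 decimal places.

Pr(lab handling error | positive screen, actual drug use, ¬poppy-seed meal) ≈ 0.205

P(positive screen | actual drug use, ¬poppy-seed meal) = 0.59×0.85 + 0.86×0.15 = 0.501500 + 0.129000 = 0.630500
Restricting to configurations with lab handling error present: 0.86×0.15 = 0.129000.
P(lab handling error | positive screen, actual drug use, ¬poppy-seed meal) = 0.129000 / 0.630500 ≈ 0.205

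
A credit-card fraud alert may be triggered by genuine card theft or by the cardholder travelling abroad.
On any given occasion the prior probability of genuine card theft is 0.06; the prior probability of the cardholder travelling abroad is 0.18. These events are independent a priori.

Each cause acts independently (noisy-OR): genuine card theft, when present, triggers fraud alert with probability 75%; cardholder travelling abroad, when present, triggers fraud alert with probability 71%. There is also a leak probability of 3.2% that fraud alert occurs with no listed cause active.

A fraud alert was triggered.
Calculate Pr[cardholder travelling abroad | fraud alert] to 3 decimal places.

Under noisy-OR, P(fraud alert | causes) = 1 − (1−0.032)·∏(1−qᵢ) over the active causes.
For the numerator, keep only cardholder travelling abroad=true terms: 0.121702 + 0.010042 = 0.131744
Normalizer over all consistent configurations: 0.032*0.94*0.82 + 0.71928*0.94*0.18 + 0.758*0.06*0.82 + 0.92982*0.06*0.18 = 0.193704
P(cardholder travelling abroad | fraud alert) = 0.131744/0.193704 ≈ 0.680

Pr[cardholder travelling abroad | fraud alert] ≈ 0.680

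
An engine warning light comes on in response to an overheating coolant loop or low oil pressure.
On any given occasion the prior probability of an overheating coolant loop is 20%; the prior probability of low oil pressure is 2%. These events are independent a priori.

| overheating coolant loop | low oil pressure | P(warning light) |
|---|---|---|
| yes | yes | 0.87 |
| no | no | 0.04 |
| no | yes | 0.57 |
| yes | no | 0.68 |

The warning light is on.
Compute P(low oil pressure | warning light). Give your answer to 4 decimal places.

Numerator (weight on configurations with low oil pressure): 0.009120 + 0.003480 = 0.012600
Denominator P(warning light): 0.04·0.8·0.98 + 0.57·0.8·0.02 + 0.68·0.2·0.98 + 0.87·0.2·0.02 = 0.177240
P(low oil pressure | warning light) = 0.012600/0.177240 ≈ 0.0711

P(low oil pressure | warning light) ≈ 0.0711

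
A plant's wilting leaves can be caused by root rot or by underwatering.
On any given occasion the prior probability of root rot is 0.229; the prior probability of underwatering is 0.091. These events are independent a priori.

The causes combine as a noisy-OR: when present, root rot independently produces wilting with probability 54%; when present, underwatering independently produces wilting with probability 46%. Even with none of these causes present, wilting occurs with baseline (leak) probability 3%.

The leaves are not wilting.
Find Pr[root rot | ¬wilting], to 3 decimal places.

Pr[root rot | ¬wilting] ≈ 0.120

Under noisy-OR, P(wilting | causes) = 1 − (1−0.03)·∏(1−qᵢ) over the active causes.
P(¬wilting) = 0.97×0.771×0.909 + 0.5238×0.771×0.091 + 0.4462×0.229×0.909 + 0.240948×0.229×0.091 = 0.679814 + 0.036750 + 0.092881 + 0.005021 = 0.814466
The root rot-present share is 0.092881 + 0.005021 = 0.097902.
P(root rot | ¬wilting) = 0.097902 / 0.814466 ≈ 0.120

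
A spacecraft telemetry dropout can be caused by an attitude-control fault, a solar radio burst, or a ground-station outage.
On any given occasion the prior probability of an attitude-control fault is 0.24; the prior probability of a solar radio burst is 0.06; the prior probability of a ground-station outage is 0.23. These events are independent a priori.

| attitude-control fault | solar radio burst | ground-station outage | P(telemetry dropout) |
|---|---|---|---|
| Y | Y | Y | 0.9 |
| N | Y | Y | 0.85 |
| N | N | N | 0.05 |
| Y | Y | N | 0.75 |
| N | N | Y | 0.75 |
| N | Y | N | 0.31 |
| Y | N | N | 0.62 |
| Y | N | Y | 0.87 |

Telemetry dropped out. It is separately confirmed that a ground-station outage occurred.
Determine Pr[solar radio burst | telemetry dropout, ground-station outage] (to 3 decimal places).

By total probability over the 4 (attitude-control fault, solar radio burst) configurations:
  P(telemetry dropout | ground-station outage) = 0.75×0.76×0.94 + 0.85×0.76×0.06 + 0.87×0.24×0.94 + 0.9×0.24×0.06
        = 0.535800 + 0.038760 + 0.196272 + 0.012960 = 0.783792
Keeping only the solar radio burst-present terms gives 0.051720, so
  P(solar radio burst | telemetry dropout, ground-station outage) = 0.051720 / 0.783792 ≈ 0.066

Pr[solar radio burst | telemetry dropout, ground-station outage] ≈ 0.066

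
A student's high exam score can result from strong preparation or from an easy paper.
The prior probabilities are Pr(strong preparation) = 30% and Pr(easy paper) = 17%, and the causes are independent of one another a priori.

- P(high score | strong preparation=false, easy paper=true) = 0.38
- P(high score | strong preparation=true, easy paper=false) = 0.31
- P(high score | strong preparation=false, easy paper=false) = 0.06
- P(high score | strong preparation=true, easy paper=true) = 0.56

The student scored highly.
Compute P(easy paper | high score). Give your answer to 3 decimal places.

P(easy paper | high score) ≈ 0.397

P(high score) = 0.06·0.7·0.83 + 0.38·0.7·0.17 + 0.31·0.3·0.83 + 0.56·0.3·0.17 = 0.034860 + 0.045220 + 0.077190 + 0.028560 = 0.185830
Of this, 0.073780 comes from 0.045220 + 0.028560 (the easy paper=true cases).
Hence the posterior is 0.073780/0.185830 ≈ 0.397.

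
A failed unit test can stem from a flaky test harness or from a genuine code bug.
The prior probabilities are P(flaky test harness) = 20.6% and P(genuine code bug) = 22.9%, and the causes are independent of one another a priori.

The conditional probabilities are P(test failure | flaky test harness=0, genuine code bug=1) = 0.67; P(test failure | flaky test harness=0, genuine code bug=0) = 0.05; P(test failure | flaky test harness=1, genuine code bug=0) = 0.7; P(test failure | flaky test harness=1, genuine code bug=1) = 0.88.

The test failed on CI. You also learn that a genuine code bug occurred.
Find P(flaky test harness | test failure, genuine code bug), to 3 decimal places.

For the numerator, keep only flaky test harness=true terms: 0.88·0.206 = 0.181280
The normalizing constant is 0.67·0.794 + 0.88·0.206 = 0.713260
Posterior = 0.181280 / 0.713260 ≈ 0.254

P(flaky test harness | test failure, genuine code bug) ≈ 0.254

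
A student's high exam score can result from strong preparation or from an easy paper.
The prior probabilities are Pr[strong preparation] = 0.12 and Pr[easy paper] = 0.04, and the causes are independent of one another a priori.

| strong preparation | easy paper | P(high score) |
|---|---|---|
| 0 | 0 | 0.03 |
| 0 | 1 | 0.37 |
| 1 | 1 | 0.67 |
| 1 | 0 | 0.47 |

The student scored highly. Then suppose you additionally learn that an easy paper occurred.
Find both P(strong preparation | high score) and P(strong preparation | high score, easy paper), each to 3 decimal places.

P(strong preparation | high score) ≈ 0.599; P(strong preparation | high score, easy paper) ≈ 0.198

Weight on strong preparation=true, given the evidence: 0.054144 + 0.003216 = 0.057360
Normalizer over all consistent configurations: 0.03×0.88×0.96 + 0.37×0.88×0.04 + 0.47×0.12×0.96 + 0.67×0.12×0.04 = 0.095728
Posterior = 0.057360 / 0.095728 ≈ 0.599

Now condition on the additional information:
For the numerator, keep only strong preparation=true terms: 0.67*0.12 = 0.080400
Normalizer over all consistent configurations: 0.37*0.88 + 0.67*0.12 = 0.406000
P(strong preparation | high score, easy paper) = 0.080400/0.406000 ≈ 0.198
— easy paper explains away the evidence for strong preparation.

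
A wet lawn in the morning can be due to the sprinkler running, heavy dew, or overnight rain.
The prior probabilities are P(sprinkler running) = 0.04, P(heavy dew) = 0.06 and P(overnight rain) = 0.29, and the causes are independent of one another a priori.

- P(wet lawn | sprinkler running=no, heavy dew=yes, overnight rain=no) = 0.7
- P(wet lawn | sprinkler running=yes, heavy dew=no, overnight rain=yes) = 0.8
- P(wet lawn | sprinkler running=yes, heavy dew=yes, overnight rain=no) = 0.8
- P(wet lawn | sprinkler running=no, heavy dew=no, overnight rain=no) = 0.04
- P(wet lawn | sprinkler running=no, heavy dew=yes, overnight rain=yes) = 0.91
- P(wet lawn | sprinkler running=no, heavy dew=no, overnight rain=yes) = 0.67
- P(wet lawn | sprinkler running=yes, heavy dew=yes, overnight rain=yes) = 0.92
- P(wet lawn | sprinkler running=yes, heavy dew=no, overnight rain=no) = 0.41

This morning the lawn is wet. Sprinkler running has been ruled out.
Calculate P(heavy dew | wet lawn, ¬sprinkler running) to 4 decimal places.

P(heavy dew | wet lawn, ¬sprinkler running) ≈ 0.1790

P(wet lawn | ¬sprinkler running) = 0.04×0.94×0.71 + 0.67×0.94×0.29 + 0.7×0.06×0.71 + 0.91×0.06×0.29 = 0.026696 + 0.182642 + 0.029820 + 0.015834 = 0.254992
Of this, 0.045654 comes from 0.029820 + 0.015834 (the heavy dew=true cases).
P(heavy dew | wet lawn, ¬sprinkler running) = 0.045654 / 0.254992 ≈ 0.1790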